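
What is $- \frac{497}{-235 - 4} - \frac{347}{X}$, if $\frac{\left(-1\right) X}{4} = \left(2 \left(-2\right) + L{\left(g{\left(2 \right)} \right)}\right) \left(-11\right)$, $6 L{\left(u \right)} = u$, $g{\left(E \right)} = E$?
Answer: $\frac{489347}{115676} \approx 4.2303$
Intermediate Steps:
$L{\left(u \right)} = \frac{u}{6}$
$X = - \frac{484}{3}$ ($X = - 4 \left(2 \left(-2\right) + \frac{1}{6} \cdot 2\right) \left(-11\right) = - 4 \left(-4 + \frac{1}{3}\right) \left(-11\right) = - 4 \left(\left(- \frac{11}{3}\right) \left(-11\right)\right) = \left(-4\right) \frac{121}{3} = - \frac{484}{3} \approx -161.33$)
$- \frac{497}{-235 - 4} - \frac{347}{X} = - \frac{497}{-235 - 4} - \frac{347}{- \frac{484}{3}} = - \frac{497}{-239} - - \frac{1041}{484} = \left(-497\right) \left(- \frac{1}{239}\right) + \frac{1041}{484} = \frac{497}{239} + \frac{1041}{484} = \frac{489347}{115676}$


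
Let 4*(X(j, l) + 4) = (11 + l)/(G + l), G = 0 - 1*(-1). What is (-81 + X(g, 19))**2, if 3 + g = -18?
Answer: 458329/64 ≈ 7161.4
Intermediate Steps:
g = -21 (g = -3 - 18 = -21)
G = 1 (G = 0 + 1 = 1)
X(j, l) = -4 + (11 + l)/(4*(1 + l)) (X(j, l) = -4 + ((11 + l)/(1 + l))/4 = -4 + (11 + l)/(4*(1 + l)))
(-81 + X(g, 19))**2 = (-81 + 5*(-1 - 3*19)/(4*(1 + 19)))**2 = (-81 + (5/4)*(-1 - 57)/20)**2 = (-81 + (5/4)*(1/20)*(-58))**2 = (-81 - 29/8)**2 = (-677/8)**2 = 458329/64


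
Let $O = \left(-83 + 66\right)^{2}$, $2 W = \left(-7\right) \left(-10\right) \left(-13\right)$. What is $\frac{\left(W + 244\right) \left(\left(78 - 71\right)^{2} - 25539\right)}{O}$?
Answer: $\frac{5378390}{289} \approx 18610.0$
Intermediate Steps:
$W = -455$ ($W = \frac{\left(-7\right) \left(-10\right) \left(-13\right)}{2} = \frac{70 \left(-13\right)}{2} = \frac{1}{2} \left(-910\right) = -455$)
$O = 289$ ($O = \left(-17\right)^{2} = 289$)
$\frac{\left(W + 244\right) \left(\left(78 - 71\right)^{2} - 25539\right)}{O} = \frac{\left(-455 + 244\right) \left(\left(78 - 71\right)^{2} - 25539\right)}{289} = - 211 \left(\left(78 - 71\right)^{2} - 25539\right) \frac{1}{289} = - 211 \left(7^{2} - 25539\right) \frac{1}{289} = - 211 \left(49 - 25539\right) \frac{1}{289} = \left(-211\right) \left(-25490\right) \frac{1}{289} = 5378390 \cdot \frac{1}{289} = \frac{5378390}{289}$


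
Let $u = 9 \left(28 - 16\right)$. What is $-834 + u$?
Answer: $-726$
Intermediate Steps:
$u = 108$ ($u = 9 \cdot 12 = 108$)
$-834 + u = -834 + 108 = -726$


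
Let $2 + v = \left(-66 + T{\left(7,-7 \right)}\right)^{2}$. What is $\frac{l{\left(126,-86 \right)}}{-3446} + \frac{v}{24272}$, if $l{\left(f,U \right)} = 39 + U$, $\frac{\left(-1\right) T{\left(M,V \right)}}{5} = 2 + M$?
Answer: $\frac{21796029}{41820656} \approx 0.52118$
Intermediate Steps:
$T{\left(M,V \right)} = -10 - 5 M$ ($T{\left(M,V \right)} = - 5 \left(2 + M\right) = -10 - 5 M$)
$v = 12319$ ($v = -2 + \left(-66 - 45\right)^{2} = -2 + \left(-111\right)^{2} = -2 + 12321 = 12319$)
$\frac{l{\left(126,-86 \right)}}{-3446} + \frac{v}{24272} = \frac{39 - 86}{-3446} + \frac{12319}{24272} = \left(-47\right) \left(- \frac{1}{3446}\right) + 12319 \cdot \frac{1}{24272} = \frac{47}{3446} + \frac{12319}{24272} = \frac{21796029}{41820656}$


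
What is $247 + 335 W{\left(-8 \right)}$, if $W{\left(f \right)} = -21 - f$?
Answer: $-4108$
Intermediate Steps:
$247 + 335 W{\left(-8 \right)} = 247 + 335 \left(-21 - -8\right) = 247 + 335 \left(-21 + 8\right) = 247 + 335 \left(-13\right) = 247 - 4355 = -4108$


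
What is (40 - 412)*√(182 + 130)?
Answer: -744*√78 ≈ -6570.8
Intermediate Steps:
(40 - 412)*√(182 + 130) = -744*√78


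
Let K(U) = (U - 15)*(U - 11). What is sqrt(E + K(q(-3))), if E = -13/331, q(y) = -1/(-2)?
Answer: sqrt(66705437)/662 ≈ 12.337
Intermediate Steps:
q(y) = 1/2 (q(y) = -1*(-1/2) = 1/2)
E = -13/331 (E = -13*1/331 = -13/331 ≈ -0.039275)
K(U) = (-15 + U)*(-11 + U)
sqrt(E + K(q(-3))) = sqrt(-13/331 + (165 + (1/2)**2 - 26*1/2)) = sqrt(-13/331 + (165 + 1/4 - 13)) = sqrt(-13/331 + 609/4) = sqrt(201527/1324) = sqrt(66705437)/662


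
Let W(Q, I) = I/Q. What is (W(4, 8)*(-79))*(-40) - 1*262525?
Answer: -256205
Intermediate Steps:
(W(4, 8)*(-79))*(-40) - 1*262525 = ((8/4)*(-79))*(-40) - 1*262525 = ((8*(1/4))*(-79))*(-40) - 262525 = (2*(-79))*(-40) - 262525 = -158*(-40) - 262525 = 6320 - 262525 = -256205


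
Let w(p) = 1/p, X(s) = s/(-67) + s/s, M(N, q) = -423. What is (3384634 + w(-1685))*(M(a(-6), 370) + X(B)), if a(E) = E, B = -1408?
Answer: -153219707292274/112895 ≈ -1.3572e+9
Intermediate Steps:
X(s) = 1 - s/67 (X(s) = s*(-1/67) + 1 = -s/67 + 1 = 1 - s/67)
(3384634 + w(-1685))*(M(a(-6), 370) + X(B)) = (3384634 + 1/(-1685))*(-423 + (1 - 1/67*(-1408))) = (3384634 - 1/1685)*(-423 + (1 + 1408/67)) = 5703108289*(-423 + 1475/67)/1685 = (5703108289/1685)*(-26866/67) = -153219707292274/112895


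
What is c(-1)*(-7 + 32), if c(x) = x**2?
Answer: 25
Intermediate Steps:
c(-1)*(-7 + 32) = (-1)**2*(-7 + 32) = 1*25 = 25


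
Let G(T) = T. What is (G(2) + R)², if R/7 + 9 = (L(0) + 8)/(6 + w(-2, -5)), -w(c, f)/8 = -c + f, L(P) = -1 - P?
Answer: 3171961/900 ≈ 3524.4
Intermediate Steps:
w(c, f) = -8*f + 8*c (w(c, f) = -8*(-c + f) = -8*(f - c) = -8*f + 8*c)
R = -1841/30 (R = -63 + 7*(((-1 - 1*0) + 8)/(6 + (-8*(-5) + 8*(-2)))) = -63 + 7*(((-1 + 0) + 8)/(6 + (40 - 16))) = -63 + 7*((-1 + 8)/(6 + 24)) = -63 + 7*(7/30) = -63 + 49/30 = -1841/30 ≈ -61.367)
(G(2) + R)² = (2 - 1841/30)² = (-1781/30)² = 3171961/900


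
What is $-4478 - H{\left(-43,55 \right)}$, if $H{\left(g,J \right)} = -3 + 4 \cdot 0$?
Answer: $-4475$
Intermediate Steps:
$H{\left(g,J \right)} = -3$ ($H{\left(g,J \right)} = -3 + 0 = -3$)
$-4478 - H{\left(-43,55 \right)} = -4478 - -3 = -4478 + 3 = -4475$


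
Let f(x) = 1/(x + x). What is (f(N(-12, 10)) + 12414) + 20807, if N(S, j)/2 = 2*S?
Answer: 3189215/96 ≈ 33221.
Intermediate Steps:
N(S, j) = 4*S (N(S, j) = 2*(2*S) = 4*S)
f(x) = 1/(2*x)
(f(N(-12, 10)) + 12414) + 20807 = (1/(2*((4*(-12)))) + 12414) + 20807 = ((1/2)/(-48) + 12414) + 20807 = ((1/2)*(-1/48) + 12414) + 20807 = (-1/96 + 12414) + 20807 = 1191743/96 + 20807 = 3189215/96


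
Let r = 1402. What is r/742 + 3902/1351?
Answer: 342099/71603 ≈ 4.7777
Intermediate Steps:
r/742 + 3902/1351 = 1402/742 + 3902/1351 = 1402*(1/742) + 3902*(1/1351) = 701/371 + 3902/1351 = 342099/71603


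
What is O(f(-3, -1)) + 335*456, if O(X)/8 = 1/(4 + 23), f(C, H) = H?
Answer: 4124528/27 ≈ 1.5276e+5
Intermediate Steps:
O(X) = 8/27 (O(X) = 8/(4 + 23) = 8/27)
O(f(-3, -1)) + 335*456 = 8/27 + 335*456 = 8/27 + 152760 = 4124528/27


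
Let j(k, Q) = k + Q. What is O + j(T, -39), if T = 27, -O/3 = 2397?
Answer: -7203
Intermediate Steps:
O = -7191 (O = -3*2397 = -7191)
j(k, Q) = Q + k
O + j(T, -39) = -7191 + (-39 + 27) = -7191 - 12 = -7203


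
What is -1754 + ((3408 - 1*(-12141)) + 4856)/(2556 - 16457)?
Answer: -24402759/13901 ≈ -1755.5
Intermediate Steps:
-1754 + ((3408 - 1*(-12141)) + 4856)/(2556 - 16457) = -1754 + ((3408 + 12141) + 4856)/(-13901) = -1754 + (15549 + 4856)*(-1/13901) = -1754 + 20405*(-1/13901) = -1754 - 20405/13901 = -24402759/13901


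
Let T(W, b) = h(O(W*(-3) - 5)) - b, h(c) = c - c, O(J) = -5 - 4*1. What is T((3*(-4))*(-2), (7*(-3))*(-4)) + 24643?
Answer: 24559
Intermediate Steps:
O(J) = -9 (O(J) = -5 - 4 = -9)
h(c) = 0
T(W, b) = -b (T(W, b) = 0 - b = -b)
T((3*(-4))*(-2), (7*(-3))*(-4)) + 24643 = -7*(-3)*(-4) + 24643 = -(-21)*(-4) + 24643 = -1*84 + 24643 = -84 + 24643 = 24559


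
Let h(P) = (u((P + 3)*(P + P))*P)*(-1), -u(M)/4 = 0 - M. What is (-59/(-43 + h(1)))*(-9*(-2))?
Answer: 354/25 ≈ 14.160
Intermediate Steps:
u(M) = 4*M (u(M) = -4*(0 - M) = -(-4)*M = 4*M)
h(P) = -8*P²*(3 + P) (h(P) = ((4*((P + 3)*(P + P)))*P)*(-1) = ((4*((3 + P)*(2*P)))*P)*(-1) = ((4*(2*P*(3 + P)))*P)*(-1) = ((8*P*(3 + P))*P)*(-1) = (8*P²*(3 + P))*(-1) = -8*P²*(3 + P))
(-59/(-43 + h(1)))*(-9*(-2)) = (-59/(-43 + 8*1²*(-3 - 1*1)))*(-9*(-2)) = -59/(-43 + 8*1*(-3 - 1))*18 = -59/(-43 + 8*1*(-4))*18 = -59/(-43 - 32)*18 = -59/(-75)*18 = -59*(-1/75)*18 = (59/75)*18 = 354/25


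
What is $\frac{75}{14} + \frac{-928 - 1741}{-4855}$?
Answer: $\frac{401491}{67970} \approx 5.9069$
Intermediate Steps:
$\frac{75}{14} + \frac{-928 - 1741}{-4855} = 75 \cdot \frac{1}{14} - - \frac{2669}{4855} = \frac{75}{14} + \frac{2669}{4855} = \frac{401491}{67970}$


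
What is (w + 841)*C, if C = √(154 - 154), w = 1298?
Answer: 0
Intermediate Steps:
C = 0 (C = √0 = 0)
(w + 841)*C = (1298 + 841)*0 = 2139*0 = 0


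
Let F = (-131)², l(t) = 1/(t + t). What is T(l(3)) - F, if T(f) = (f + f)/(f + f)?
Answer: -17160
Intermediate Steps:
l(t) = 1/(2*t)
T(f) = 1 (T(f) = (2*f)/((2*f)) = (2*f)*(1/(2*f)) = 1)
F = 17161
T(l(3)) - F = 1 - 1*17161 = 1 - 17161 = -17160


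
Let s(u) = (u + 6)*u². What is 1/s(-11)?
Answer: -1/605 ≈ -0.0016529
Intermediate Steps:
s(u) = u²*(6 + u) (s(u) = (6 + u)*u² = u²*(6 + u))
1/s(-11) = 1/((-11)²*(6 - 11)) = 1/(121*(-5)) = 1/(-605) = -1/605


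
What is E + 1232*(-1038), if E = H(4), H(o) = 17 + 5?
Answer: -1278794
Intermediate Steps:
H(o) = 22
E = 22
E + 1232*(-1038) = 22 + 1232*(-1038) = 22 - 1278816 = -1278794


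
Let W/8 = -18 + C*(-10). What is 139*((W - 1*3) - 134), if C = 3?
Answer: -72419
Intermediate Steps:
W = -384 (W = 8*(-18 + 3*(-10)) = 8*(-18 - 30) = 8*(-48) = -384)
139*((W - 1*3) - 134) = 139*((-384 - 1*3) - 134) = 139*((-384 - 3) - 134) = 139*(-387 - 134) = 139*(-521) = -72419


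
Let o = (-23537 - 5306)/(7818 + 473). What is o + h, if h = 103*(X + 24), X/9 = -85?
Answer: -632822836/8291 ≈ -76327.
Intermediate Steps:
X = -765 (X = 9*(-85) = -765)
o = -28843/8291 ≈ -3.4788
h = -76323 (h = 103*(-765 + 24) = 103*(-741) = -76323)
o + h = -28843/8291 - 76323 = -632822836/8291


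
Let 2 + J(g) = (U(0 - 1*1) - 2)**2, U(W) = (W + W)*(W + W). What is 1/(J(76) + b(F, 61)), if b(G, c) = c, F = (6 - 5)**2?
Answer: 1/63 ≈ 0.015873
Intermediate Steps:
F = 1 (F = 1**2 = 1)
U(W) = 4*W**2 (U(W) = (2*W)*(2*W) = 4*W**2)
J(g) = 2 (J(g) = -2 + (4*(0 - 1*1)**2 - 2)**2 = -2 + (4*(0 - 1)**2 - 2)**2 = -2 + (4*(-1)**2 - 2)**2 = -2 + (4*1 - 2)**2 = -2 + (4 - 2)**2 = -2 + 2**2 = -2 + 4 = 2)
1/(J(76) + b(F, 61)) = 1/(2 + 61) = 1/63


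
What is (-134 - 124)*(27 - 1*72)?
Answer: 11610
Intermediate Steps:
(-134 - 124)*(27 - 1*72) = -258*(27 - 72) = -258*(-45) = 11610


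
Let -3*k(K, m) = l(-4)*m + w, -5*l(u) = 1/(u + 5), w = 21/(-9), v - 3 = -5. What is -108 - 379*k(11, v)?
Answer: -15851/45 ≈ -352.24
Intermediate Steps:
v = -2 (v = 3 - 5 = -2)
w = -7/3 (w = 21*(-1/9) = -7/3 ≈ -2.3333)
l(u) = -1/(5*(5 + u)) (l(u) = -1/(5*(u + 5)) = -1/(5*(5 + u)))
k(K, m) = 7/9 + m/15 (k(K, m) = -((-1/(25 + 5*(-4)))*m - 7/3)/3 = -((-1/(25 - 20))*m - 7/3)/3 = -((-1/5)*m - 7/3)/3 = -((-1*1/5)*m - 7/3)/3 = -(-m/5 - 7/3)/3 = -(-7/3 - m/5)/3 = 7/9 + m/15)
-108 - 379*k(11, v) = -108 - 379*(7/9 + (1/15)*(-2)) = -108 - 379*(7/9 - 2/15) = -108 - 379*29/45 = -108 - 10991/45 = -15851/45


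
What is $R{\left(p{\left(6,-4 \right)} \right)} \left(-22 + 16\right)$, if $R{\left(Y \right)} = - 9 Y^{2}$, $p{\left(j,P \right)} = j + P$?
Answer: $216$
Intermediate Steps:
$p{\left(j,P \right)} = P + j$
$R{\left(p{\left(6,-4 \right)} \right)} \left(-22 + 16\right) = - 9 \left(-4 + 6\right)^{2} \left(-22 + 16\right) = - 9 \cdot 2^{2} \left(-6\right) = \left(-9\right) 4 \left(-6\right) = \left(-36\right) \left(-6\right) = 216$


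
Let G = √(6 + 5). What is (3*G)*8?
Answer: 24*√11 ≈ 79.599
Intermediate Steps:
G = √11 ≈ 3.3166
(3*G)*8 = (3*√11)*8 = 24*√11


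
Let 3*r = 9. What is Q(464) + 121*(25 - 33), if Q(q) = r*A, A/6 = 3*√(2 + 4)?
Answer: -968 + 54*√6 ≈ -835.73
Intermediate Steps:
r = 3 (r = (⅓)*9 = 3)
A = 18*√6 (A = 6*(3*√(2 + 4)) = 6*(3*√6) = 18*√6 ≈ 44.091)
Q(q) = 54*√6 (Q(q) = 3*(18*√6) = 54*√6)
Q(464) + 121*(25 - 33) = 54*√6 + 121*(25 - 33) = 54*√6 + 121*(-8) = 54*√6 - 968 = -968 + 54*√6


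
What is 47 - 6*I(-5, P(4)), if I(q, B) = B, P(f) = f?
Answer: 23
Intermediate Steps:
47 - 6*I(-5, P(4)) = 47 - 6*4 = 47 - 24 = 23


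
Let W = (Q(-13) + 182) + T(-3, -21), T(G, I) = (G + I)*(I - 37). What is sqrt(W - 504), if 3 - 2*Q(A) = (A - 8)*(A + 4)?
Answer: sqrt(977) ≈ 31.257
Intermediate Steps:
Q(A) = 3/2 - (-8 + A)*(4 + A)/2 (Q(A) = 3/2 - (A - 8)*(A + 4)/2 = 3/2 - (-8 + A)*(4 + A)/2)
T(G, I) = (-37 + I)*(G + I) (T(G, I) = (G + I)*(-37 + I) = (-37 + I)*(G + I))
W = 1481 (W = ((35/2 + 2*(-13) - 1/2*(-13)**2) + 182) + ((-21)**2 - 37*(-3) - 37*(-21) - 3*(-21)) = ((35/2 - 26 - 1/2*169) + 182) + (441 + 111 + 777 + 63) = ((35/2 - 26 - 169/2) + 182) + 1392 = (-93 + 182) + 1392 = 89 + 1392 = 1481)
sqrt(W - 504) = sqrt(1481 - 504) = sqrt(977)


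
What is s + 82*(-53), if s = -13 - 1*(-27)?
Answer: -4332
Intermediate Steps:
s = 14 (s = -13 + 27 = 14)
s + 82*(-53) = 14 + 82*(-53) = 14 - 4346 = -4332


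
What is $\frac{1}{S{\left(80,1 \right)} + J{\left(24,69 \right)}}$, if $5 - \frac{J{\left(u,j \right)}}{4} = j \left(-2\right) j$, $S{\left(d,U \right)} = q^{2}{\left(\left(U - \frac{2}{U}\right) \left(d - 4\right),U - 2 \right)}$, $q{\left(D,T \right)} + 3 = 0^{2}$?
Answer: $\frac{1}{38117} \approx 2.6235 \cdot 10^{-5}$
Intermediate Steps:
$q{\left(D,T \right)} = -3$ ($q{\left(D,T \right)} = -3 + 0^{2} = -3 + 0 = -3$)
$S{\left(d,U \right)} = 9$ ($S{\left(d,U \right)} = \left(-3\right)^{2} = 9$)
$J{\left(u,j \right)} = 20 + 8 j^{2}$ ($J{\left(u,j \right)} = 20 - 4 j \left(-2\right) j = 20 - 4 - 2 j j = 20 - 4 \left(- 2 j^{2}\right) = 20 + 8 j^{2}$)
$\frac{1}{S{\left(80,1 \right)} + J{\left(24,69 \right)}} = \frac{1}{9 + \left(20 + 8 \cdot 69^{2}\right)} = \frac{1}{9 + \left(20 + 8 \cdot 4761\right)} = \frac{1}{9 + \left(20 + 38088\right)} = \frac{1}{9 + 38108} = \frac{1}{38117}$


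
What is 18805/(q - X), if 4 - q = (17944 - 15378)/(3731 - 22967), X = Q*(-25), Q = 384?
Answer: 36173298/18474511 ≈ 1.9580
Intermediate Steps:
X = -9600 (X = 384*(-25) = -9600)
q = 39755/9618 (q = 4 - (17944 - 15378)/(3731 - 22967) = 4 - 2566/(-19236) = 4 - 2566*(-1)/19236 = 4 - 1*(-1283/9618) = 4 + 1283/9618 = 39755/9618 ≈ 4.1334)
18805/(q - X) = 18805/(39755/9618 - 1*(-9600)) = 18805/(39755/9618 + 9600) = 18805/(92372555/9618) = 18805*(9618/92372555) = 36173298/18474511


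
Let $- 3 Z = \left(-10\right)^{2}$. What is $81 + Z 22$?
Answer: $- \frac{1957}{3} \approx -652.33$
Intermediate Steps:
$Z = - \frac{100}{3}$ ($Z = - \frac{\left(-10\right)^{2}}{3} = \left(- \frac{1}{3}\right) 100 = - \frac{100}{3} \approx -33.333$)
$81 + Z 22 = 81 - \frac{2200}{3} = - \frac{1957}{3}$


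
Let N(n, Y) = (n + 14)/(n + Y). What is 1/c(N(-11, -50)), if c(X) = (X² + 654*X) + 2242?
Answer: 3721/8222809 ≈ 0.00045252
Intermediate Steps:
N(n, Y) = (14 + n)/(Y + n)
c(X) = 2242 + X² + 654*X
1/c(N(-11, -50)) = 1/(2242 + ((14 - 11)/(-50 - 11))² + 654*((14 - 11)/(-50 - 11))) = 1/(2242 + (3/(-61))² + 654*(3/(-61))) = 1/(2242 + (-1/61*3)² + 654*(-1/61*3)) = 1/(2242 + (-3/61)² + 654*(-3/61)) = 1/(2242 + 9/3721 - 1962/61) = 1/(8222809/3721) = 3721/8222809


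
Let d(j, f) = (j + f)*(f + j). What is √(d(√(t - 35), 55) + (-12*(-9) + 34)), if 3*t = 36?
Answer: √(3144 + 110*I*√23) ≈ 56.267 + 4.6878*I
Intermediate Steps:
t = 12 (t = (⅓)*36 = 12)
d(j, f) = (f + j)² (d(j, f) = (f + j)*(f + j) = (f + j)²)
√(d(√(t - 35), 55) + (-12*(-9) + 34)) = √((55 + √(12 - 35))² + (-12*(-9) + 34)) = √((55 + √(-23))² + (108 + 34)) = √((55 + I*√23)² + 142) = √(142 + (55 + I*√23)²)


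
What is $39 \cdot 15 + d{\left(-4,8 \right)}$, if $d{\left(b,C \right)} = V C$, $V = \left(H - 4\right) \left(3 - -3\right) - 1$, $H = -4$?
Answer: $193$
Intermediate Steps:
$V = -49$ ($V = \left(-4 - 4\right) \left(3 - -3\right) - 1 = - 8 \left(3 + \left(-2 + 5\right)\right) - 1 = - 8 \left(3 + 3\right) - 1 = \left(-8\right) 6 - 1 = -48 - 1 = -49$)
$d{\left(b,C \right)} = - 49 C$
$39 \cdot 15 + d{\left(-4,8 \right)} = 39 \cdot 15 - 392 = 585 - 392 = 193$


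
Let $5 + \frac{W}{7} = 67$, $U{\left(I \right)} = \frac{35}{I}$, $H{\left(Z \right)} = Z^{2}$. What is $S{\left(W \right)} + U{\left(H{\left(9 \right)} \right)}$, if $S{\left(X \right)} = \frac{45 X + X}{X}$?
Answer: $\frac{3761}{81} \approx 46.432$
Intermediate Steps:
$W = 434$ ($W = -35 + 7 \cdot 67 = -35 + 469 = 434$)
$S{\left(X \right)} = 46$ ($S{\left(X \right)} = \frac{46 X}{X} = 46$)
$S{\left(W \right)} + U{\left(H{\left(9 \right)} \right)} = 46 + \frac{35}{9^{2}} = 46 + \frac{35}{81} = \frac{3761}{81}$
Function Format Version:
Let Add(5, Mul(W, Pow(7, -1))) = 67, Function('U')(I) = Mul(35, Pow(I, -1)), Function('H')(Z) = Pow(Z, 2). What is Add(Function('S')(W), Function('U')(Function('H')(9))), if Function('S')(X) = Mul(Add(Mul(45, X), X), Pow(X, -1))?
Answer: Rational(3761, 81) ≈ 46.432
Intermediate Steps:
W = 434 (W = Add(-35, Mul(7, 67)) = Add(-35, 469) = 434)
Function('S')(X) = 46 (Function('S')(X) = Mul(Mul(46, X), Pow(X, -1)) = 46)
Add(Function('S')(W), Function('U')(Function('H')(9))) = Add(46, Mul(35, Pow(Pow(9, 2), -1))) = Add(46, Mul(35, Pow(81, -1))) = Add(46, Mul(35, Rational(1, 81))) = Add(46, Rational(35, 81)) = Rational(3761, 81)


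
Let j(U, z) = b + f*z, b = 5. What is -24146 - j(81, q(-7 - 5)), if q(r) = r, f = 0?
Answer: -24151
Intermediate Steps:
j(U, z) = 5 (j(U, z) = 5 + 0*z = 5 + 0 = 5)
-24146 - j(81, q(-7 - 5)) = -24146 - 1*5 = -24146 - 5 = -24151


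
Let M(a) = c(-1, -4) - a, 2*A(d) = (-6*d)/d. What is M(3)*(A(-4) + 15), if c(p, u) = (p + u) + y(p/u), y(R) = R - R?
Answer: -96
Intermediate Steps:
A(d) = -3 (A(d) = ((-6*d)/d)/2 = (½)*(-6) = -3)
y(R) = 0
c(p, u) = p + u (c(p, u) = (p + u) + 0 = p + u)
M(a) = -5 - a (M(a) = (-1 - 4) - a = -5 - a)
M(3)*(A(-4) + 15) = (-5 - 1*3)*(-3 + 15) = (-5 - 3)*12 = -8*12 = -96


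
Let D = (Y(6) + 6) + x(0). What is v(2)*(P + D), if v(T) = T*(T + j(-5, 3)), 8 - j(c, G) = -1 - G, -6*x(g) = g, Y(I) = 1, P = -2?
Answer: 140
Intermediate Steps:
x(g) = -g/6
D = 7 (D = (1 + 6) - ⅙*0 = 7 + 0 = 7)
j(c, G) = 9 + G (j(c, G) = 8 - (-1 - G) = 8 + (1 + G) = 9 + G)
v(T) = T*(12 + T) (v(T) = T*(T + (9 + 3)) = T*(T + 12) = T*(12 + T))
v(2)*(P + D) = (2*(12 + 2))*(-2 + 7) = (2*14)*5 = 28*5 = 140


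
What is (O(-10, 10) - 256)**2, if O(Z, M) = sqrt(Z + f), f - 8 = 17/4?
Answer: 259081/4 ≈ 64770.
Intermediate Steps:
f = 49/4 (f = 8 + 17/4 = 49/4 ≈ 12.250)
O(Z, M) = sqrt(49/4 + Z) (O(Z, M) = sqrt(Z + 49/4) = sqrt(49/4 + Z))
(O(-10, 10) - 256)**2 = (sqrt(49 + 4*(-10))/2 - 256)**2 = (sqrt(49 - 40)/2 - 256)**2 = (sqrt(9)/2 - 256)**2 = ((1/2)*3 - 256)**2 = (3/2 - 256)**2 = (-509/2)**2 = 259081/4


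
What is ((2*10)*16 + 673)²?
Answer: 986049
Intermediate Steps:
((2*10)*16 + 673)² = (20*16 + 673)² = (320 + 673)² = 993² = 986049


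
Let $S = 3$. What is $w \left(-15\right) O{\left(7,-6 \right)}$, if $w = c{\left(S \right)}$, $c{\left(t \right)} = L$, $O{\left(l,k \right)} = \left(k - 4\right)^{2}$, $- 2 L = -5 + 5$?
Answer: $0$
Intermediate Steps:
$L = 0$ ($L = - \frac{-5 + 5}{2} = \left(- \frac{1}{2}\right) 0 = 0$)
$O{\left(l,k \right)} = \left(-4 + k\right)^{2}$
$c{\left(t \right)} = 0$
$w = 0$
$w \left(-15\right) O{\left(7,-6 \right)} = 0 \left(-15\right) \left(-4 - 6\right)^{2} = 0 \left(-10\right)^{2} = 0 \cdot 100 = 0$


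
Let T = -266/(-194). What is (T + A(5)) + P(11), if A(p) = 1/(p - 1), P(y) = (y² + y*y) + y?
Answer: 98793/388 ≈ 254.62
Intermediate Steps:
P(y) = y + 2*y² (P(y) = (y² + y²) + y = 2*y² + y = y + 2*y²)
A(p) = 1/(-1 + p)
T = 133/97 (T = -266*(-1/194) = 133/97 ≈ 1.3711)
(T + A(5)) + P(11) = (133/97 + 1/(-1 + 5)) + 11*(1 + 2*11) = (133/97 + 1/4) + 11*(1 + 22) = (133/97 + ¼) + 11*23 = 629/388 + 253 = 98793/388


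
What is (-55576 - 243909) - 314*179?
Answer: -355691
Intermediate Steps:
(-55576 - 243909) - 314*179 = -299485 - 56206 = -355691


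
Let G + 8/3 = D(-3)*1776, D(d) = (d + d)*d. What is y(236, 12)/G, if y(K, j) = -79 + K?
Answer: 471/95896 ≈ 0.0049116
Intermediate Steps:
D(d) = 2*d² (D(d) = (2*d)*d = 2*d²)
G = 95896/3 (G = -8/3 + (2*(-3)²)*1776 = -8/3 + (2*9)*1776 = -8/3 + 18*1776 = -8/3 + 31968 = 95896/3 ≈ 31965.)
y(236, 12)/G = (-79 + 236)/(95896/3) = 157*(3/95896) = 471/95896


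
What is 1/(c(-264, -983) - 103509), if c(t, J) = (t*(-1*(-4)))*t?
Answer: 1/175275 ≈ 5.7053e-6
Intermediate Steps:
c(t, J) = 4*t**2 (c(t, J) = (t*4)*t = (4*t)*t = 4*t**2)
1/(c(-264, -983) - 103509) = 1/(4*(-264)**2 - 103509) = 1/(4*69696 - 103509) = 1/(278784 - 103509) = 1/175275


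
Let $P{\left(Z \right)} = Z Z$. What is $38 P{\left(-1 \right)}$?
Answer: $38$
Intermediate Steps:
$P{\left(Z \right)} = Z^{2}$
$38 P{\left(-1 \right)} = 38 \left(-1\right)^{2} = 38 \cdot 1 = 38$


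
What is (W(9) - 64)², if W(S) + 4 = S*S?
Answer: 169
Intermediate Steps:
W(S) = -4 + S² (W(S) = -4 + S*S = -4 + S²)
(W(9) - 64)² = ((-4 + 9²) - 64)² = ((-4 + 81) - 64)² = (77 - 64)² = 13² = 169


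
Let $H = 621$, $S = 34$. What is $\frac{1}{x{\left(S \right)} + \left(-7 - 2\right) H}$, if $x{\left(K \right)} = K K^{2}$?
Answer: $\frac{1}{33715} \approx 2.966 \cdot 10^{-5}$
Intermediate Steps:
$x{\left(K \right)} = K^{3}$
$\frac{1}{x{\left(S \right)} + \left(-7 - 2\right) H} = \frac{1}{34^{3} + \left(-7 - 2\right) 621} = \frac{1}{39304 - 5589} = \frac{1}{33715}$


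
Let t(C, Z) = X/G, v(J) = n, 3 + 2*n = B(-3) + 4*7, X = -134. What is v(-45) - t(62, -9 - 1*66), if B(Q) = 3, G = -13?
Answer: 48/13 ≈ 3.6923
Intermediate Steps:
n = 14 (n = -3/2 + (3 + 4*7)/2 = -3/2 + (3 + 28)/2 = -3/2 + (½)*31 = -3/2 + 31/2 = 14)
v(J) = 14
t(C, Z) = 134/13 (t(C, Z) = -134/(-13) = -134*(-1/13) = 134/13)
v(-45) - t(62, -9 - 1*66) = 14 - 1*134/13 = 14 - 134/13 = 48/13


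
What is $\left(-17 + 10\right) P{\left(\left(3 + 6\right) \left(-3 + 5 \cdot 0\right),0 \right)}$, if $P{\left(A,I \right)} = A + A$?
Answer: $378$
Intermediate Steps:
$P{\left(A,I \right)} = 2 A$
$\left(-17 + 10\right) P{\left(\left(3 + 6\right) \left(-3 + 5 \cdot 0\right),0 \right)} = \left(-17 + 10\right) 2 \left(3 + 6\right) \left(-3 + 5 \cdot 0\right) = - 7 \cdot 2 \cdot 9 \left(-3 + 0\right) = - 7 \cdot 2 \cdot 9 \left(-3\right) = - 7 \cdot 2 \left(-27\right) = \left(-7\right) \left(-54\right) = 378$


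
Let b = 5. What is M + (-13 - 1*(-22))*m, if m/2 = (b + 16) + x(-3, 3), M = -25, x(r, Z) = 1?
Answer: 371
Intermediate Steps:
m = 44 (m = 2*((5 + 16) + 1) = 2*(21 + 1) = 2*22 = 44)
M + (-13 - 1*(-22))*m = -25 + (-13 - 1*(-22))*44 = -25 + (-13 + 22)*44 = -25 + 9*44 = -25 + 396 = 371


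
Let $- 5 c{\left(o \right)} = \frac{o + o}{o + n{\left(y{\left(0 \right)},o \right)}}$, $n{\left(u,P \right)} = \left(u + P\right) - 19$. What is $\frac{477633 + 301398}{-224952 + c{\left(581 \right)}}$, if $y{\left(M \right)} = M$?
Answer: $- \frac{4452162165}{1285601842} \approx -3.4631$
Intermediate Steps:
$n{\left(u,P \right)} = -19 + P + u$ ($n{\left(u,P \right)} = \left(P + u\right) - 19 = -19 + P + u$)
$c{\left(o \right)} = - \frac{2 o}{5 \left(-19 + 2 o\right)}$ ($c{\left(o \right)} = - \frac{\left(o + o\right) \frac{1}{o + \left(-19 + o + 0\right)}}{5} = - \frac{2 o \frac{1}{o + \left(-19 + o\right)}}{5} = - \frac{2 o \frac{1}{-19 + 2 o}}{5} = - \frac{2 o}{5 \left(-19 + 2 o\right)}$)
$\frac{477633 + 301398}{-224952 + c{\left(581 \right)}} = \frac{477633 + 301398}{-224952 - \frac{1162}{-95 + 10 \cdot 581}} = \frac{779031}{-224952 - \frac{1162}{-95 + 5810}} = \frac{779031}{-224952 - \frac{1162}{5715}} = \frac{779031}{- \frac{1285601842}{5715}} = 779031 \left(- \frac{5715}{1285601842}\right) = - \frac{4452162165}{1285601842}$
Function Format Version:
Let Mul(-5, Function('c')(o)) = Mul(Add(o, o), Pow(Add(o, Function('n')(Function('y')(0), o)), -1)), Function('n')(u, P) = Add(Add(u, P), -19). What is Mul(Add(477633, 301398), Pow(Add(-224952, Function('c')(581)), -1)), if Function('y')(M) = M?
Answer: Rational(-4452162165, 1285601842) ≈ -3.4631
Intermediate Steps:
Function('n')(u, P) = Add(-19, P, u) (Function('n')(u, P) = Add(Add(P, u), -19) = Add(-19, P, u))
Function('c')(o) = Mul(Rational(-2, 5), o, Pow(Add(-19, Mul(2, o)), -1)) (Function('c')(o) = Mul(Rational(-1, 5), Mul(Add(o, o), Pow(Add(o, Add(-19, o, 0)), -1))) = Mul(Rational(-1, 5), Mul(Mul(2, o), Pow(Add(o, Add(-19, o)), -1))) = Mul(Rational(-1, 5), Mul(Mul(2, o), Pow(Add(-19, Mul(2, o)), -1))) = Mul(Rational(-1, 5), Mul(2, o, Pow(Add(-19, Mul(2, o)), -1))) = Mul(Rational(-2, 5), o, Pow(Add(-19, Mul(2, o)), -1)))
Mul(Add(477633, 301398), Pow(Add(-224952, Function('c')(581)), -1)) = Mul(Add(477633, 301398), Pow(Add(-224952, Mul(-2, 581, Pow(Add(-95, Mul(10, 581)), -1))), -1)) = Mul(779031, Pow(Add(-224952, Mul(-2, 581, Pow(Add(-95, 5810), -1))), -1)) = Mul(779031, Pow(Add(-224952, Mul(-2, 581, Pow(5715, -1))), -1)) = Mul(779031, Pow(Add(-224952, Mul(-2, 581, Rational(1, 5715))), -1)) = Mul(779031, Pow(Add(-224952, Rational(-1162, 5715)), -1)) = Mul(779031, Pow(Rational(-1285601842, 5715), -1)) = Mul(779031, Rational(-5715, 1285601842)) = Rational(-4452162165, 1285601842)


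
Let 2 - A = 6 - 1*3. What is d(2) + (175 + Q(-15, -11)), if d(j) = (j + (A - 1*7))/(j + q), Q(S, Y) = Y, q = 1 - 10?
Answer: 1154/7 ≈ 164.86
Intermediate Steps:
A = -1 (A = 2 - (6 - 1*3) = 2 - (6 - 3) = 2 - 1*3 = 2 - 3 = -1)
q = -9
d(j) = (-8 + j)/(-9 + j) (d(j) = (j + (-1 - 1*7))/(j - 9) = (j + (-1 - 7))/(-9 + j) = (j - 8)/(-9 + j) = (-8 + j)/(-9 + j))
d(2) + (175 + Q(-15, -11)) = (-8 + 2)/(-9 + 2) + (175 - 11) = -6/(-7) + 164 = -⅐*(-6) + 164 = 6/7 + 164 = 1154/7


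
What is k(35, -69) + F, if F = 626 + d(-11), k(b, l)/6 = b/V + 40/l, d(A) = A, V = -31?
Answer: 431185/713 ≈ 604.75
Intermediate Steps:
k(b, l) = 240/l - 6*b/31 (k(b, l) = 6*(b/(-31) + 40/l) = 6*(b*(-1/31) + 40/l) = 6*(-b/31 + 40/l) = 6*(40/l - b/31) = 240/l - 6*b/31)
F = 615 (F = 626 - 11 = 615)
k(35, -69) + F = (240/(-69) - 6/31*35) + 615 = (240*(-1/69) - 210/31) + 615 = (-80/23 - 210/31) + 615 = -7310/713 + 615 = 431185/713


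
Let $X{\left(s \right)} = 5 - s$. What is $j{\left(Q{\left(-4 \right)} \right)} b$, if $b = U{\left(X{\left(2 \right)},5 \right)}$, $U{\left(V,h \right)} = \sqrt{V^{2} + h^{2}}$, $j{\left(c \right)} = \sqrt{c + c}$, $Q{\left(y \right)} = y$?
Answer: $4 i \sqrt{17} \approx 16.492 i$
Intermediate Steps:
$j{\left(c \right)} = \sqrt{2} \sqrt{c}$ ($j{\left(c \right)} = \sqrt{2 c} = \sqrt{2} \sqrt{c}$)
$b = \sqrt{34}$ ($b = \sqrt{\left(5 - 2\right)^{2} + 5^{2}} = \sqrt{\left(5 - 2\right)^{2} + 25} = \sqrt{3^{2} + 25} = \sqrt{9 + 25} = \sqrt{34} \approx 5.8309$)
$j{\left(Q{\left(-4 \right)} \right)} b = \sqrt{2} \sqrt{-4} \sqrt{34} = \sqrt{2} \cdot 2 i \sqrt{34} = 2 i \sqrt{2} \sqrt{34} = 4 i \sqrt{17}$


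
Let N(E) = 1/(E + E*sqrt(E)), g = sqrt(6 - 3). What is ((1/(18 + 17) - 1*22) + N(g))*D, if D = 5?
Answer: (35 - 769*sqrt(3) - 769*3**(3/4))/(7*(sqrt(3) + 3**(3/4))) ≈ -108.61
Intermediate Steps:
g = sqrt(3) ≈ 1.7320
N(E) = 1/(E + E**(3/2))
((1/(18 + 17) - 1*22) + N(g))*D = ((1/(18 + 17) - 1*22) + 1/(sqrt(3) + (sqrt(3))**(3/2)))*5 = ((1/35 - 22) + 1/(sqrt(3) + 3**(3/4)))*5 = (-769/35 + 1/(sqrt(3) + 3**(3/4)))*5 = -769/7 + 5/(sqrt(3) + 3**(3/4))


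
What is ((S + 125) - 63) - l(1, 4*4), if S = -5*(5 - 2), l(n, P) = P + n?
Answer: 30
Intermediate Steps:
S = -15 (S = -5*3 = -15)
((S + 125) - 63) - l(1, 4*4) = ((-15 + 125) - 63) - (4*4 + 1) = (110 - 63) - (16 + 1) = 47 - 1*17 = 47 - 17 = 30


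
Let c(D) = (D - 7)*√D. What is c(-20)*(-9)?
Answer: 486*I*√5 ≈ 1086.7*I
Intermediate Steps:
c(D) = √D*(-7 + D) (c(D) = (-7 + D)*√D = √D*(-7 + D))
c(-20)*(-9) = (√(-20)*(-7 - 20))*(-9) = ((2*I*√5)*(-27))*(-9) = -54*I*√5*(-9) = 486*I*√5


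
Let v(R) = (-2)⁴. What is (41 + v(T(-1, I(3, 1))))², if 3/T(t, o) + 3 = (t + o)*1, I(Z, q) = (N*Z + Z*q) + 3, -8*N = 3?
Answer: 3249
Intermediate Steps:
N = -3/8 (N = -⅛*3 = -3/8 ≈ -0.37500)
I(Z, q) = 3 - 3*Z/8 + Z*q (I(Z, q) = (-3*Z/8 + Z*q) + 3 = 3 - 3*Z/8 + Z*q)
T(t, o) = 3/(-3 + o + t) (T(t, o) = 3/(-3 + (t + o)*1) = 3/(-3 + (o + t)*1) = 3/(-3 + (o + t)) = 3/(-3 + o + t))
v(R) = 16
(41 + v(T(-1, I(3, 1))))² = (41 + 16)² = 57² = 3249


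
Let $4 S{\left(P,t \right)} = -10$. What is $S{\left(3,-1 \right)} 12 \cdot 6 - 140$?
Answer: $-320$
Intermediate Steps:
$S{\left(P,t \right)} = - \frac{5}{2}$ ($S{\left(P,t \right)} = \frac{1}{4} \left(-10\right) = - \frac{5}{2}$)
$S{\left(3,-1 \right)} 12 \cdot 6 - 140 = - \frac{5 \cdot 12 \cdot 6}{2} - 140 = \left(- \frac{5}{2}\right) 72 - 140 = -180 - 140 = -320$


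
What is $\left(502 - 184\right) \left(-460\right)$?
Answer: $-146280$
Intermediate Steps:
$\left(502 - 184\right) \left(-460\right) = 318 \left(-460\right) = -146280$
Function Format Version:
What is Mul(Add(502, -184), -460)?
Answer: -146280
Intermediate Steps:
Mul(Add(502, -184), -460) = Mul(318, -460) = -146280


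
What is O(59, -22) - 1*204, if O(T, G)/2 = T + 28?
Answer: -30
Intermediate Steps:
O(T, G) = 56 + 2*T (O(T, G) = 2*(T + 28) = 2*(28 + T) = 56 + 2*T)
O(59, -22) - 1*204 = (56 + 2*59) - 1*204 = (56 + 118) - 204 = 174 - 204 = -30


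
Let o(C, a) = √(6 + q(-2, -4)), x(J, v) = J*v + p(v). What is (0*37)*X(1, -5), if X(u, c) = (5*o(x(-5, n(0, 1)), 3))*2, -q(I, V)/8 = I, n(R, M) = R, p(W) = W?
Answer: 0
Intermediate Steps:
q(I, V) = -8*I
x(J, v) = v + J*v (x(J, v) = J*v + v = v + J*v)
o(C, a) = √22 (o(C, a) = √(6 - 8*(-2)) = √(6 + 16) = √22)
X(u, c) = 10*√22 (X(u, c) = (5*√22)*2 = 10*√22)
(0*37)*X(1, -5) = (0*37)*(10*√22) = 0*(10*√22) = 0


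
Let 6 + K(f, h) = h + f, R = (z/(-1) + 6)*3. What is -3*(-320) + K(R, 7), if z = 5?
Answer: 964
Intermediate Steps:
R = 3 (R = (5/(-1) + 6)*3 = (5*(-1) + 6)*3 = (-5 + 6)*3 = 1*3 = 3)
K(f, h) = -6 + f + h (K(f, h) = -6 + (h + f) = -6 + (f + h) = -6 + f + h)
-3*(-320) + K(R, 7) = -3*(-320) + (-6 + 3 + 7) = 960 + 4 = 964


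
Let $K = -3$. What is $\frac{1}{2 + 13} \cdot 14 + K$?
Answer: $- \frac{31}{15} \approx -2.0667$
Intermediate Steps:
$\frac{1}{2 + 13} \cdot 14 + K = \frac{1}{2 + 13} \cdot 14 - 3 = \frac{1}{15} \cdot 14 - 3 = \frac{14}{15} - 3 = - \frac{31}{15}$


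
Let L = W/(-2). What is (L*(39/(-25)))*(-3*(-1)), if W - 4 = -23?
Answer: -2223/50 ≈ -44.460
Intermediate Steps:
W = -19 (W = 4 - 23 = -19)
L = 19/2 (L = -19/(-2) = -19*(-½) = 19/2 ≈ 9.5000)
(L*(39/(-25)))*(-3*(-1)) = (19*(39/(-25))/2)*(-3*(-1)) = (19*(39*(-1/25))/2)*3 = ((19/2)*(-39/25))*3 = -741/50*3 = -2223/50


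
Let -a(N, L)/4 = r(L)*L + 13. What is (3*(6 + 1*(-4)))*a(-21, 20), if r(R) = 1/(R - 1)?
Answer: -6408/19 ≈ -337.26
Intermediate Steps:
r(R) = 1/(-1 + R)
a(N, L) = -52 - 4*L/(-1 + L) (a(N, L) = -4*(L/(-1 + L) + 13) = -4*(13 + L/(-1 + L)) = -52 - 4*L/(-1 + L))
(3*(6 + 1*(-4)))*a(-21, 20) = (3*(6 + 1*(-4)))*(4*(13 - 14*20)/(-1 + 20)) = (3*(6 - 4))*(4*(13 - 280)/19) = (3*2)*(4*(1/19)*(-267)) = 6*(-1068/19) = -6408/19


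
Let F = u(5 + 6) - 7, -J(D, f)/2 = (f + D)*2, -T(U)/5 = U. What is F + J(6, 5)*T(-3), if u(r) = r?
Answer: -656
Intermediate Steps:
T(U) = -5*U
J(D, f) = -4*D - 4*f (J(D, f) = -2*(f + D)*2 = -2*(D + f)*2 = -2*(2*D + 2*f) = -4*D - 4*f)
F = 4 (F = (5 + 6) - 7 = 11 - 7 = 4)
F + J(6, 5)*T(-3) = 4 + (-4*6 - 4*5)*(-5*(-3)) = 4 + (-24 - 20)*15 = 4 - 44*15 = 4 - 660 = -656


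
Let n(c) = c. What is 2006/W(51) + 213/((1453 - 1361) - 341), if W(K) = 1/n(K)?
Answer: 8491327/83 ≈ 1.0231e+5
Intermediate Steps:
W(K) = 1/K
2006/W(51) + 213/((1453 - 1361) - 341) = 2006/(1/51) + 213/((1453 - 1361) - 341) = 2006/(1/51) + 213/(92 - 341) = 2006*51 + 213/(-249) = 102306 + 213*(-1/249) = 102306 - 71/83 = 8491327/83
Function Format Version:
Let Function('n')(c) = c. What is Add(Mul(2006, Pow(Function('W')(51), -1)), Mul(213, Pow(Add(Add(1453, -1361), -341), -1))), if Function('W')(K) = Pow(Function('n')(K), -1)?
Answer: Rational(8491327, 83) ≈ 1.0231e+5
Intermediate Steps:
Function('W')(K) = Pow(K, -1)
Add(Mul(2006, Pow(Function('W')(51), -1)), Mul(213, Pow(Add(Add(1453, -1361), -341), -1))) = Add(Mul(2006, Pow(Pow(51, -1), -1)), Mul(213, Pow(Add(Add(1453, -1361), -341), -1))) = Add(Mul(2006, Pow(Rational(1, 51), -1)), Mul(213, Pow(Add(92, -341), -1))) = Add(Mul(2006, 51), Mul(213, Pow(-249, -1))) = Add(102306, Mul(213, Rational(-1, 249))) = Add(102306, Rational(-71, 83)) = Rational(8491327, 83)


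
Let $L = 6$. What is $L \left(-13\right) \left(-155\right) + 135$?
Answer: $12225$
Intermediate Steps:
$L \left(-13\right) \left(-155\right) + 135 = 6 \left(-13\right) \left(-155\right) + 135 = \left(-78\right) \left(-155\right) + 135 = 12090 + 135 = 12225$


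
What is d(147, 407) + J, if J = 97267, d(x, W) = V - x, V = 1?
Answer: 97121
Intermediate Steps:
d(x, W) = 1 - x
d(147, 407) + J = (1 - 1*147) + 97267 = (1 - 147) + 97267 = -146 + 97267 = 97121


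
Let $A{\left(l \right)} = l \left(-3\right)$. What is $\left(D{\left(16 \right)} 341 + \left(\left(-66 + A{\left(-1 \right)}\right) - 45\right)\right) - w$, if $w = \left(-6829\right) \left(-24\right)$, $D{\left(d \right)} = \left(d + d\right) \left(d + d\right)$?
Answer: $185180$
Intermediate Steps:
$A{\left(l \right)} = - 3 l$
$D{\left(d \right)} = 4 d^{2}$ ($D{\left(d \right)} = 2 d 2 d = 4 d^{2}$)
$w = 163896$
$\left(D{\left(16 \right)} 341 + \left(\left(-66 + A{\left(-1 \right)}\right) - 45\right)\right) - w = \left(4 \cdot 16^{2} \cdot 341 - 108\right) - 163896 = \left(4 \cdot 256 \cdot 341 + \left(\left(-66 + 3\right) - 45\right)\right) - 163896 = \left(1024 \cdot 341 - 108\right) - 163896 = \left(349184 - 108\right) - 163896 = 349076 - 163896 = 185180$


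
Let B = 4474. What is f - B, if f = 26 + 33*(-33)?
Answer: -5537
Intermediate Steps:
f = -1063 (f = 26 - 1089 = -1063)
f - B = -1063 - 1*4474 = -1063 - 4474 = -5537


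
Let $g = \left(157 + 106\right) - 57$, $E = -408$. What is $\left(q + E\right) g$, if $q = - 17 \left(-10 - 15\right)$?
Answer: $3502$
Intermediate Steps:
$q = 425$ ($q = \left(-17\right) \left(-25\right) = 425$)
$g = 206$ ($g = 263 - 57 = 206$)
$\left(q + E\right) g = \left(425 - 408\right) 206 = 17 \cdot 206 = 3502$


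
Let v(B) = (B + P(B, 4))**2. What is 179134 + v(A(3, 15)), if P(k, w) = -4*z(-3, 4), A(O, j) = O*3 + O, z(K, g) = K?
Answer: 179710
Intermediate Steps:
A(O, j) = 4*O (A(O, j) = 3*O + O = 4*O)
P(k, w) = 12 (P(k, w) = -4*(-3) = 12)
v(B) = (12 + B)**2 (v(B) = (B + 12)**2 = (12 + B)**2)
179134 + v(A(3, 15)) = 179134 + (12 + 4*3)**2 = 179134 + (12 + 12)**2 = 179134 + 24**2 = 179134 + 576 = 179710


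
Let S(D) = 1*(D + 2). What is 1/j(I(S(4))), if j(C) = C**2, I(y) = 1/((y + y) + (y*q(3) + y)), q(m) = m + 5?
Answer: 4356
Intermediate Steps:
S(D) = 2 + D (S(D) = 1*(2 + D) = 2 + D)
q(m) = 5 + m
I(y) = 1/(11*y) (I(y) = 1/((y + y) + (y*(5 + 3) + y)) = 1/(2*y + (y*8 + y)) = 1/(2*y + (8*y + y)) = 1/(2*y + 9*y) = 1/(11*y))
1/j(I(S(4))) = 1/((1/(11*(2 + 4)))**2) = 1/(((1/11)/6)**2) = 1/(((1/11)*(1/6))**2) = 1/((1/66)**2) = 1/(1/4356) = 4356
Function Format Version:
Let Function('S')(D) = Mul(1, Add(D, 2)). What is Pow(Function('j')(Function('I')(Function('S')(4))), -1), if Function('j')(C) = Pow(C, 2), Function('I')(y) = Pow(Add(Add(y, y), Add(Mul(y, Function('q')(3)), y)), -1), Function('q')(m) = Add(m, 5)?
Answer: 4356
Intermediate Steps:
Function('S')(D) = Add(2, D) (Function('S')(D) = Mul(1, Add(2, D)) = Add(2, D))
Function('q')(m) = Add(5, m)
Function('I')(y) = Mul(Rational(1, 11), Pow(y, -1)) (Function('I')(y) = Pow(Add(Add(y, y), Add(Mul(y, Add(5, 3)), y)), -1) = Pow(Add(Mul(2, y), Add(Mul(y, 8), y)), -1) = Pow(Add(Mul(2, y), Add(Mul(8, y), y)), -1) = Pow(Add(Mul(2, y), Mul(9, y)), -1) = Pow(Mul(11, y), -1) = Mul(Rational(1, 11), Pow(y, -1)))
Pow(Function('j')(Function('I')(Function('S')(4))), -1) = Pow(Pow(Mul(Rational(1, 11), Pow(Add(2, 4), -1)), 2), -1) = Pow(Pow(Mul(Rational(1, 11), Pow(6, -1)), 2), -1) = Pow(Pow(Mul(Rational(1, 11), Rational(1, 6)), 2), -1) = Pow(Pow(Rational(1, 66), 2), -1) = Pow(Rational(1, 4356), -1) = 4356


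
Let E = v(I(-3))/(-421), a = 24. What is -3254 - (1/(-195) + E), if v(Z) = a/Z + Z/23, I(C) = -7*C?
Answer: -43008945604/13217295 ≈ -3254.0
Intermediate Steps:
v(Z) = 24/Z + Z/23
E = -331/67781 (E = (24/((-7*(-3))) + (-7*(-3))/23)/(-421) = (24/21 + (1/23)*21)*(-1/421) = (24*(1/21) + 21/23)*(-1/421) = (8/7 + 21/23)*(-1/421) = (331/161)*(-1/421) = -331/67781 ≈ -0.0048834)
-3254 - (1/(-195) + E) = -3254 - (1/(-195) - 331/67781) = -3254 - (-1/195 - 331/67781) = -3254 - 1*(-132326/13217295) = -3254 + 132326/13217295 = -43008945604/13217295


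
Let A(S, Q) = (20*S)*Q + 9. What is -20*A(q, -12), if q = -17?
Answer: -81780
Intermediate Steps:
A(S, Q) = 9 + 20*Q*S (A(S, Q) = 20*Q*S + 9 = 9 + 20*Q*S)
-20*A(q, -12) = -20*(9 + 20*(-12)*(-17)) = -20*(9 + 4080) = -20*4089 = -81780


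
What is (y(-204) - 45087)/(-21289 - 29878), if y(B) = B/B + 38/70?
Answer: 1577991/1790845 ≈ 0.88114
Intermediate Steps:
y(B) = 54/35 (y(B) = 1 + 38*(1/70) = 1 + 19/35 = 54/35)
(y(-204) - 45087)/(-21289 - 29878) = (54/35 - 45087)/(-21289 - 29878) = -1577991/35/(-51167) = -1577991/35*(-1/51167) = 1577991/1790845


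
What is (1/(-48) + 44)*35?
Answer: 73885/48 ≈ 1539.3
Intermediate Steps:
(1/(-48) + 44)*35 = (-1/48 + 44)*35 = (2111/48)*35 = 73885/48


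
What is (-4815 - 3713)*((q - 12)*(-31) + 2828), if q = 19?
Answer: -22266608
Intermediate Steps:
(-4815 - 3713)*((q - 12)*(-31) + 2828) = (-4815 - 3713)*((19 - 12)*(-31) + 2828) = -8528*(7*(-31) + 2828) = -8528*(-217 + 2828) = -8528*2611 = -22266608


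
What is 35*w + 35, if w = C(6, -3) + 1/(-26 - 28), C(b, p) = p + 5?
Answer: 5635/54 ≈ 104.35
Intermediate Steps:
C(b, p) = 5 + p
w = 107/54 (w = (5 - 3) + 1/(-26 - 28) = 2 + 1/(-54) = 2 - 1/54 = 107/54 ≈ 1.9815)
35*w + 35 = 35*(107/54) + 35 = 3745/54 + 35 = 5635/54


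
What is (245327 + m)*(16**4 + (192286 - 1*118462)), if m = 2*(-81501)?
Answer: 11472812000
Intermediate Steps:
m = -163002
(245327 + m)*(16**4 + (192286 - 1*118462)) = (245327 - 163002)*(16**4 + (192286 - 1*118462)) = 82325*(65536 + (192286 - 118462)) = 82325*(65536 + 73824) = 82325*139360 = 11472812000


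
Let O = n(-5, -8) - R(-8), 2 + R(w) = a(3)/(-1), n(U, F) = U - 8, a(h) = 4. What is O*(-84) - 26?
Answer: 562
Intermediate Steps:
n(U, F) = -8 + U
R(w) = -6 (R(w) = -2 + 4/(-1) = -2 + 4*(-1) = -2 - 4 = -6)
O = -7 (O = (-8 - 5) - 1*(-6) = -13 + 6 = -7)
O*(-84) - 26 = -7*(-84) - 26 = 588 - 26 = 562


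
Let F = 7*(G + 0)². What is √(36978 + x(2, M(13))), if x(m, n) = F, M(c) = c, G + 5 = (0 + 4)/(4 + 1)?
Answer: √927537/5 ≈ 192.62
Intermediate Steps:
G = -21/5 (G = -5 + (0 + 4)/(4 + 1) = -5 + 4/5 = -5 + 4*(⅕) = -5 + ⅘ = -21/5 ≈ -4.2000)
F = 3087/25 (F = 7*(-21/5 + 0)² = 7*(-21/5)² = 7*(441/25) = 3087/25 ≈ 123.48)
x(m, n) = 3087/25
√(36978 + x(2, M(13))) = √(36978 + 3087/25) = √(927537/25) = √927537/5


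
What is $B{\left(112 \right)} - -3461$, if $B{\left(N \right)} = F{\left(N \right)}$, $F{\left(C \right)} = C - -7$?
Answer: $3580$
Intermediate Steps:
$F{\left(C \right)} = 7 + C$ ($F{\left(C \right)} = C + 7 = 7 + C$)
$B{\left(N \right)} = 7 + N$
$B{\left(112 \right)} - -3461 = \left(7 + 112\right) - -3461 = 119 + 3461 = 3580$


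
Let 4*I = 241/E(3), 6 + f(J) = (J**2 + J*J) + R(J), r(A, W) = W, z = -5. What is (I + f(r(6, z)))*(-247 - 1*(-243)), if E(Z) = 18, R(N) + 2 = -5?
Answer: -2905/18 ≈ -161.39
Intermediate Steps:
R(N) = -7 (R(N) = -2 - 5 = -7)
f(J) = -13 + 2*J**2 (f(J) = -6 + ((J**2 + J*J) - 7) = -6 + ((J**2 + J**2) - 7) = -6 + (2*J**2 - 7) = -6 + (-7 + 2*J**2) = -13 + 2*J**2)
I = 241/72 (I = (241/18)/4 = (241*(1/18))/4 = (1/4)*(241/18) = 241/72 ≈ 3.3472)
(I + f(r(6, z)))*(-247 - 1*(-243)) = (241/72 + (-13 + 2*(-5)**2))*(-247 - 1*(-243)) = (241/72 + (-13 + 2*25))*(-247 + 243) = (241/72 + (-13 + 50))*(-4) = (241/72 + 37)*(-4) = (2905/72)*(-4) = -2905/18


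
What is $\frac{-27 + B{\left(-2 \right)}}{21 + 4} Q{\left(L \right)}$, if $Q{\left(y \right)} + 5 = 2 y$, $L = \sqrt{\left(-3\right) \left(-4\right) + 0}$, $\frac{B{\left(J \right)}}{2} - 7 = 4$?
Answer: $1 - \frac{4 \sqrt{3}}{5} \approx -0.38564$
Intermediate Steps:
$B{\left(J \right)} = 22$ ($B{\left(J \right)} = 14 + 2 \cdot 4 = 14 + 8 = 22$)
$L = 2 \sqrt{3}$ ($L = \sqrt{12 + 0} = \sqrt{12} = 2 \sqrt{3} \approx 3.4641$)
$Q{\left(y \right)} = -5 + 2 y$
$\frac{-27 + B{\left(-2 \right)}}{21 + 4} Q{\left(L \right)} = \frac{-27 + 22}{21 + 4} \left(-5 + 2 \cdot 2 \sqrt{3}\right) = - \frac{5}{25} \left(-5 + 4 \sqrt{3}\right) = \left(-5\right) \frac{1}{25} \left(-5 + 4 \sqrt{3}\right) = - \frac{-5 + 4 \sqrt{3}}{5} = 1 - \frac{4 \sqrt{3}}{5}$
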